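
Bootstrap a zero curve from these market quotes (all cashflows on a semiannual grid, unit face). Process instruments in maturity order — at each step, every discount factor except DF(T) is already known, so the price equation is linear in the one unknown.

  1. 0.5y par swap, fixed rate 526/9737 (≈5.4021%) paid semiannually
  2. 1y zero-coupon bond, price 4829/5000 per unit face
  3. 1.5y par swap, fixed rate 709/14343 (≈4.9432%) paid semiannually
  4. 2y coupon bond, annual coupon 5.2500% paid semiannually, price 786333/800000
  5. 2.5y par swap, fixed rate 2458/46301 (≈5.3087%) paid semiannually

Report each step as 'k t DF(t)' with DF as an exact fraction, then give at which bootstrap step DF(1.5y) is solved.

step 1 [0.5y] swap r/2=263/9737: DF=(1 − 263/9737·(0))/(1+263/9737) = 9737/10000 ≈ 0.973700
step 2 [1y] zero: DF = P = 4829/5000 ≈ 0.965800
step 3 [1.5y] swap r/2=709/28686: DF=(1 − 709/28686·(0.973700+0.965800))/(1+709/28686) = 9291/10000 ≈ 0.929100
step 4 [2y] bond c/2=21/800: DF=(786333/800000 − 21/800·(0.973700+0.965800+0.929100))/(1+21/800) = 2211/2500 ≈ 0.884400
step 5 [2.5y] swap r/2=1229/46301: DF=(1 − 1229/46301·(0.973700+0.965800+0.929100+0.884400))/(1+1229/46301) = 8771/10000 ≈ 0.877100

1 1/2 9737/10000
2 1 4829/5000
3 3/2 9291/10000
4 2 2211/2500
5 5/2 8771/10000
DF(1.5y) is solved at step 3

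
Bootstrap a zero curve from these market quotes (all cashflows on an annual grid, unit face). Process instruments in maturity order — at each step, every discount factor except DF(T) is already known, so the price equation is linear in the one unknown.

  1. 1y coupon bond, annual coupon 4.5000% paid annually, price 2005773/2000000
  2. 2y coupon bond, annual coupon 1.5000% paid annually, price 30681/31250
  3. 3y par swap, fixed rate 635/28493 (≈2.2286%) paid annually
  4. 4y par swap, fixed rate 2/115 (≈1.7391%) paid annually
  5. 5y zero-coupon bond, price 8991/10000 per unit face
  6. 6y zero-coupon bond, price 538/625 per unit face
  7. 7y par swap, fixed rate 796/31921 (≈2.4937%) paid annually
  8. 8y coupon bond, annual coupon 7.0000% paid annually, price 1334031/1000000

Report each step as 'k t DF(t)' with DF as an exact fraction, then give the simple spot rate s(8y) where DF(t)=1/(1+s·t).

1 1 9597/10000
2 2 9531/10000
3 3 1873/2000
4 4 4671/5000
5 5 8991/10000
6 6 538/625
7 7 1051/1250
8 8 8291/10000
s(8y) = (1/(8291/10000) − 1)/(8) = 1709/66328 ≈ 2.5766%

step 1 [1y] bond c/1=9/200: DF=(2005773/2000000 − 9/200·(0))/(1+9/200) = 9597/10000 ≈ 0.959700
step 2 [2y] bond c/1=3/200: DF=(30681/31250 − 3/200·(0.959700))/(1+3/200) = 9531/10000 ≈ 0.953100
step 3 [3y] swap r/1=635/28493: DF=(1 − 635/28493·(0.959700+0.953100))/(1+635/28493) = 1873/2000 ≈ 0.936500
step 4 [4y] swap r/1=2/115: DF=(1 − 2/115·(0.959700+0.953100+0.936500))/(1+2/115) = 4671/5000 ≈ 0.934200
step 5 [5y] zero: DF = P = 8991/10000 ≈ 0.899100
step 6 [6y] zero: DF = P = 538/625 ≈ 0.860800
step 7 [7y] swap r/1=796/31921: DF=(1 − 796/31921·(0.959700+0.953100+0.936500+0.934200+0.899100+0.860800))/(1+796/31921) = 1051/1250 ≈ 0.840800
step 8 [8y] bond c/1=7/100: DF=(1334031/1000000 − 7/100·(0.959700+0.953100+0.936500+0.934200+0.899100+0.860800+0.840800))/(1+7/100) = 8291/10000 ≈ 0.829100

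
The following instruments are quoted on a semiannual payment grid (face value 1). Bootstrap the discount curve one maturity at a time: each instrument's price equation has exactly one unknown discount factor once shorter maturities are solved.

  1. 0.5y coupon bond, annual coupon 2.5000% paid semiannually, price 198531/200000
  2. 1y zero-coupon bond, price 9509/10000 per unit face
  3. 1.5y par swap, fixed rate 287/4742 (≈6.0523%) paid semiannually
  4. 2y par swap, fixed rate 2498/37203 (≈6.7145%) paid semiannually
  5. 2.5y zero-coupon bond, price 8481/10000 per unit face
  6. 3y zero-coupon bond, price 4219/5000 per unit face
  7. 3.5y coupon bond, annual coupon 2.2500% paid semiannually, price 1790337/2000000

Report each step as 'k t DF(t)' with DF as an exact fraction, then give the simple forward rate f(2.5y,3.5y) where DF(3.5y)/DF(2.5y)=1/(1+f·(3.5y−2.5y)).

step 1 [0.5y] bond c/2=1/80: DF=(198531/200000 − 1/80·(0))/(1+1/80) = 2451/2500 ≈ 0.980400
step 2 [1y] zero: DF = P = 9509/10000 ≈ 0.950900
step 3 [1.5y] swap r/2=287/9484: DF=(1 − 287/9484·(0.980400+0.950900))/(1+287/9484) = 9139/10000 ≈ 0.913900
step 4 [2y] swap r/2=1249/37203: DF=(1 − 1249/37203·(0.980400+0.950900+0.913900))/(1+1249/37203) = 8751/10000 ≈ 0.875100
step 5 [2.5y] zero: DF = P = 8481/10000 ≈ 0.848100
step 6 [3y] zero: DF = P = 4219/5000 ≈ 0.843800
step 7 [3.5y] bond c/2=9/800: DF=(1790337/2000000 − 9/800·(0.980400+0.950900+0.913900+0.875100+0.848100+0.843800))/(1+9/800) = 33/40 ≈ 0.825000

1 1/2 2451/2500
2 1 9509/10000
3 3/2 9139/10000
4 2 8751/10000
5 5/2 8481/10000
6 3 4219/5000
7 7/2 33/40
f(2.5y,3.5y) = ((8481/10000)/(33/40) − 1)/(1) = 7/250 ≈ 2.8000%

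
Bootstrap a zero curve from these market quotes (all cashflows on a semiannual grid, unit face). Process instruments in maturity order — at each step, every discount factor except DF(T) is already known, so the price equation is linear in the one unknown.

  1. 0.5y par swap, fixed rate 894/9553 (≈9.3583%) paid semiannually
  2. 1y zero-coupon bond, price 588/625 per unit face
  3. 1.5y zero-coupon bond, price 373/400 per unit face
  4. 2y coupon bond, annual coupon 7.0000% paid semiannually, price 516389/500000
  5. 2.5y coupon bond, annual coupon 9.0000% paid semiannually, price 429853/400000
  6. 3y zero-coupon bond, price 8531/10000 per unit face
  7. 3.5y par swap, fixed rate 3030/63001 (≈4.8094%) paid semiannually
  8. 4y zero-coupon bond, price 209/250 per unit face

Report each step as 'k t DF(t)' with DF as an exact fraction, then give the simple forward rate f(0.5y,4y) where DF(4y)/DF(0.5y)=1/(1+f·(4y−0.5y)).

step 1 [0.5y] swap r/2=447/9553: DF=(1 − 447/9553·(0))/(1+447/9553) = 9553/10000 ≈ 0.955300
step 2 [1y] zero: DF = P = 588/625 ≈ 0.940800
step 3 [1.5y] zero: DF = P = 373/400 ≈ 0.932500
step 4 [2y] bond c/2=7/200: DF=(516389/500000 − 7/200·(0.955300+0.940800+0.932500))/(1+7/200) = 4511/5000 ≈ 0.902200
step 5 [2.5y] bond c/2=9/200: DF=(429853/400000 − 9/200·(0.955300+0.940800+0.932500+0.902200))/(1+9/200) = 8677/10000 ≈ 0.867700
step 6 [3y] zero: DF = P = 8531/10000 ≈ 0.853100
step 7 [3.5y] swap r/2=1515/63001: DF=(1 − 1515/63001·(0.955300+0.940800+0.932500+0.902200+0.867700+0.853100))/(1+1515/63001) = 1697/2000 ≈ 0.848500
step 8 [4y] zero: DF = P = 209/250 ≈ 0.836000

1 1/2 9553/10000
2 1 588/625
3 3/2 373/400
4 2 4511/5000
5 5/2 8677/10000
6 3 8531/10000
7 7/2 1697/2000
8 4 209/250
f(0.5y,4y) = ((9553/10000)/(209/250) − 1)/(7/2) = 1193/29260 ≈ 4.0772%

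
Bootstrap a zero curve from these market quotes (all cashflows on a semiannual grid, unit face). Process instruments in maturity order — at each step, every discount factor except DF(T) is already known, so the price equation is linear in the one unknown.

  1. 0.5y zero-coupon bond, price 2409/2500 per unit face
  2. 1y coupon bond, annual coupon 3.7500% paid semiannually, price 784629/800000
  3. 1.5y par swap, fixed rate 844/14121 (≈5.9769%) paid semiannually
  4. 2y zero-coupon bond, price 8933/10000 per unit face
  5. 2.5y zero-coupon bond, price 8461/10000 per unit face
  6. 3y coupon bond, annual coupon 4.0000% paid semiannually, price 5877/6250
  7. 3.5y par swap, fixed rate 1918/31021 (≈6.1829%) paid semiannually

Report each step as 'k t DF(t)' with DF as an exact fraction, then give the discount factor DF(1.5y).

step 1 [0.5y] zero: DF = P = 2409/2500 ≈ 0.963600
step 2 [1y] bond c/2=3/160: DF=(784629/800000 − 3/160·(0.963600))/(1+3/160) = 189/200 ≈ 0.945000
step 3 [1.5y] swap r/2=422/14121: DF=(1 − 422/14121·(0.963600+0.945000))/(1+422/14121) = 2289/2500 ≈ 0.915600
step 4 [2y] zero: DF = P = 8933/10000 ≈ 0.893300
step 5 [2.5y] zero: DF = P = 8461/10000 ≈ 0.846100
step 6 [3y] bond c/2=1/50: DF=(5877/6250 − 1/50·(0.963600+0.945000+0.915600+0.893300+0.846100))/(1+1/50) = 2081/2500 ≈ 0.832400
step 7 [3.5y] swap r/2=959/31021: DF=(1 − 959/31021·(0.963600+0.945000+0.915600+0.893300+0.846100+0.832400))/(1+959/31021) = 4041/5000 ≈ 0.808200

1 1/2 2409/2500
2 1 189/200
3 3/2 2289/2500
4 2 8933/10000
5 5/2 8461/10000
6 3 2081/2500
7 7/2 4041/5000
DF(1.5y) = 2289/2500 ≈ 0.915600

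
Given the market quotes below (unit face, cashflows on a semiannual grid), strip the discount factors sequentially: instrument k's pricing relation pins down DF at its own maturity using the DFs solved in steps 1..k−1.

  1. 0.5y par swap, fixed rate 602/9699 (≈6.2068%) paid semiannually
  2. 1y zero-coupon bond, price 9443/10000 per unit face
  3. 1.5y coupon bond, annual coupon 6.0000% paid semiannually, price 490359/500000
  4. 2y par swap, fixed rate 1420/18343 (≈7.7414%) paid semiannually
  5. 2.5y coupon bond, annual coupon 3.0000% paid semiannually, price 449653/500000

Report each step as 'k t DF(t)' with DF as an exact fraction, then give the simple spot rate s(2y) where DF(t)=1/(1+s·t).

1 1/2 9699/10000
2 1 9443/10000
3 3/2 2241/2500
4 2 429/500
5 5/2 4159/5000
s(2y) = (1/(429/500) − 1)/(2) = 71/858 ≈ 8.2751%

step 1 [0.5y] swap r/2=301/9699: DF=(1 − 301/9699·(0))/(1+301/9699) = 9699/10000 ≈ 0.969900
step 2 [1y] zero: DF = P = 9443/10000 ≈ 0.944300
step 3 [1.5y] bond c/2=3/100: DF=(490359/500000 − 3/100·(0.969900+0.944300))/(1+3/100) = 2241/2500 ≈ 0.896400
step 4 [2y] swap r/2=710/18343: DF=(1 − 710/18343·(0.969900+0.944300+0.896400))/(1+710/18343) = 429/500 ≈ 0.858000
step 5 [2.5y] bond c/2=3/200: DF=(449653/500000 − 3/200·(0.969900+0.944300+0.896400+0.858000))/(1+3/200) = 4159/5000 ≈ 0.831800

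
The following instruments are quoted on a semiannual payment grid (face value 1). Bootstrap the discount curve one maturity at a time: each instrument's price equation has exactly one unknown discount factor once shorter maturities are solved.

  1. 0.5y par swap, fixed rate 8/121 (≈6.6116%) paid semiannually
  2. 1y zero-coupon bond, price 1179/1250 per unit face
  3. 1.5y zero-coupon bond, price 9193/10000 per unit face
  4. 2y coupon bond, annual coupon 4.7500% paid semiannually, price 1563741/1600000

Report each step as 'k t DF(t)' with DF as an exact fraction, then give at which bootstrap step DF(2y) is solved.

step 1 [0.5y] swap r/2=4/121: DF=(1 − 4/121·(0))/(1+4/121) = 121/125 ≈ 0.968000
step 2 [1y] zero: DF = P = 1179/1250 ≈ 0.943200
step 3 [1.5y] zero: DF = P = 9193/10000 ≈ 0.919300
step 4 [2y] bond c/2=19/800: DF=(1563741/1600000 − 19/800·(0.968000+0.943200+0.919300))/(1+19/800) = 889/1000 ≈ 0.889000

1 1/2 121/125
2 1 1179/1250
3 3/2 9193/10000
4 2 889/1000
DF(2y) is solved at step 4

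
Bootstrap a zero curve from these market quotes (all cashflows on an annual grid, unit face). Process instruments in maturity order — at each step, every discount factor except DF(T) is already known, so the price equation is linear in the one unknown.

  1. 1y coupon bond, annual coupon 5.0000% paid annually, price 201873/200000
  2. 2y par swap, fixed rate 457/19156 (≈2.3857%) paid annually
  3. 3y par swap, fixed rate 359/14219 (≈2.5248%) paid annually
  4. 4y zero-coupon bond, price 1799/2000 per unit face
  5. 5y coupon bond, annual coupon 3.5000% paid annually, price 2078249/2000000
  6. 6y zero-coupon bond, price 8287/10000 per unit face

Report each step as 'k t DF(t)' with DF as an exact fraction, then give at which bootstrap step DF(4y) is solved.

1 1 9613/10000
2 2 9543/10000
3 3 4641/5000
4 4 1799/2000
5 5 4387/5000
6 6 8287/10000
DF(4y) is solved at step 4

step 1 [1y] bond c/1=1/20: DF=(201873/200000 − 1/20·(0))/(1+1/20) = 9613/10000 ≈ 0.961300
step 2 [2y] swap r/1=457/19156: DF=(1 − 457/19156·(0.961300))/(1+457/19156) = 9543/10000 ≈ 0.954300
step 3 [3y] swap r/1=359/14219: DF=(1 − 359/14219·(0.961300+0.954300))/(1+359/14219) = 4641/5000 ≈ 0.928200
step 4 [4y] zero: DF = P = 1799/2000 ≈ 0.899500
step 5 [5y] bond c/1=7/200: DF=(2078249/2000000 − 7/200·(0.961300+0.954300+0.928200+0.899500))/(1+7/200) = 4387/5000 ≈ 0.877400
step 6 [6y] zero: DF = P = 8287/10000 ≈ 0.828700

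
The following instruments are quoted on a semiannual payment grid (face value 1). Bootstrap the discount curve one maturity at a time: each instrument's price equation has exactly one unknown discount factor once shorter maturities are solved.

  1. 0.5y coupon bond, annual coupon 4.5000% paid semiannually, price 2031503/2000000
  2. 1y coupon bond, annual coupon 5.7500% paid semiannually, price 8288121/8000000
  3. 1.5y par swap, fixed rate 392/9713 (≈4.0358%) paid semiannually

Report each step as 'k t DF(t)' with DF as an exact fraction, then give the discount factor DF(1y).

step 1 [0.5y] bond c/2=9/400: DF=(2031503/2000000 − 9/400·(0))/(1+9/400) = 4967/5000 ≈ 0.993400
step 2 [1y] bond c/2=23/800: DF=(8288121/8000000 − 23/800·(0.993400))/(1+23/800) = 9793/10000 ≈ 0.979300
step 3 [1.5y] swap r/2=196/9713: DF=(1 − 196/9713·(0.993400+0.979300))/(1+196/9713) = 2353/2500 ≈ 0.941200

1 1/2 4967/5000
2 1 9793/10000
3 3/2 2353/2500
DF(1y) = 9793/10000 ≈ 0.979300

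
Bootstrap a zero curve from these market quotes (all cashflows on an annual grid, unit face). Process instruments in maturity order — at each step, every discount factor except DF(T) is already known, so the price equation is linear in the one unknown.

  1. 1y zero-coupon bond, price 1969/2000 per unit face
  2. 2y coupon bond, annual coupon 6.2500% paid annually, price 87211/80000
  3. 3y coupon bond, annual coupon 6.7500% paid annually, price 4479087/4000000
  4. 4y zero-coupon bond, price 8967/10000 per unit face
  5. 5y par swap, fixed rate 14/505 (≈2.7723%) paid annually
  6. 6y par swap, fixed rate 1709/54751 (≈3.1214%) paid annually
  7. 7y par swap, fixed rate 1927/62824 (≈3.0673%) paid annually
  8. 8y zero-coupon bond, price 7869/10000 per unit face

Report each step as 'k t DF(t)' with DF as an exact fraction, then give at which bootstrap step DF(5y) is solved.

1 1 1969/2000
2 2 9681/10000
3 3 1851/2000
4 4 8967/10000
5 5 1089/1250
6 6 8291/10000
7 7 8073/10000
8 8 7869/10000
DF(5y) is solved at step 5

step 1 [1y] zero: DF = P = 1969/2000 ≈ 0.984500
step 2 [2y] bond c/1=1/16: DF=(87211/80000 − 1/16·(0.984500))/(1+1/16) = 9681/10000 ≈ 0.968100
step 3 [3y] bond c/1=27/400: DF=(4479087/4000000 − 27/400·(0.984500+0.968100))/(1+27/400) = 1851/2000 ≈ 0.925500
step 4 [4y] zero: DF = P = 8967/10000 ≈ 0.896700
step 5 [5y] swap r/1=14/505: DF=(1 − 14/505·(0.984500+0.968100+0.925500+0.896700))/(1+14/505) = 1089/1250 ≈ 0.871200
step 6 [6y] swap r/1=1709/54751: DF=(1 − 1709/54751·(0.984500+0.968100+0.925500+0.896700+0.871200))/(1+1709/54751) = 8291/10000 ≈ 0.829100
step 7 [7y] swap r/1=1927/62824: DF=(1 − 1927/62824·(0.984500+0.968100+0.925500+0.896700+0.871200+0.829100))/(1+1927/62824) = 8073/10000 ≈ 0.807300
step 8 [8y] zero: DF = P = 7869/10000 ≈ 0.786900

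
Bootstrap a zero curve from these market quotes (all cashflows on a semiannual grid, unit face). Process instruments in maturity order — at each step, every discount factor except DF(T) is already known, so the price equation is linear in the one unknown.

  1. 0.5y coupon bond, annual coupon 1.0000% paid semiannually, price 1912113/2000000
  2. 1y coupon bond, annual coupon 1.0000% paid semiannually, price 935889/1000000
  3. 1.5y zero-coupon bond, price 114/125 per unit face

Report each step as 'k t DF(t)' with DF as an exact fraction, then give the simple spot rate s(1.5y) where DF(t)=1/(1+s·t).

step 1 [0.5y] bond c/2=1/200: DF=(1912113/2000000 − 1/200·(0))/(1+1/200) = 9513/10000 ≈ 0.951300
step 2 [1y] bond c/2=1/200: DF=(935889/1000000 − 1/200·(0.951300))/(1+1/200) = 1853/2000 ≈ 0.926500
step 3 [1.5y] zero: DF = P = 114/125 ≈ 0.912000

1 1/2 9513/10000
2 1 1853/2000
3 3/2 114/125
s(1.5y) = (1/(114/125) − 1)/(3/2) = 11/171 ≈ 6.4327%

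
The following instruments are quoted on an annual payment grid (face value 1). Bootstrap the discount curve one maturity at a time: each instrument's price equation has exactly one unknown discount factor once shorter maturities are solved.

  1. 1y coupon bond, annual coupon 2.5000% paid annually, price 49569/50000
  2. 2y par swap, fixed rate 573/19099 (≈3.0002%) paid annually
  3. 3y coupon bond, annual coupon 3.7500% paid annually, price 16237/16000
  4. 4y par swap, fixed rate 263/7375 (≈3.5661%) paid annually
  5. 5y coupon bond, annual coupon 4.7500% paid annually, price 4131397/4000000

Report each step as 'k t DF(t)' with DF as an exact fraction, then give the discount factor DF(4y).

step 1 [1y] bond c/1=1/40: DF=(49569/50000 − 1/40·(0))/(1+1/40) = 1209/1250 ≈ 0.967200
step 2 [2y] swap r/1=573/19099: DF=(1 − 573/19099·(0.967200))/(1+573/19099) = 9427/10000 ≈ 0.942700
step 3 [3y] bond c/1=3/80: DF=(16237/16000 − 3/80·(0.967200+0.942700))/(1+3/80) = 9091/10000 ≈ 0.909100
step 4 [4y] swap r/1=263/7375: DF=(1 − 263/7375·(0.967200+0.942700+0.909100))/(1+263/7375) = 1737/2000 ≈ 0.868500
step 5 [5y] bond c/1=19/400: DF=(4131397/4000000 − 19/400·(0.967200+0.942700+0.909100+0.868500))/(1+19/400) = 2047/2500 ≈ 0.818800

1 1 1209/1250
2 2 9427/10000
3 3 9091/10000
4 4 1737/2000
5 5 2047/2500
DF(4y) = 1737/2000 ≈ 0.868500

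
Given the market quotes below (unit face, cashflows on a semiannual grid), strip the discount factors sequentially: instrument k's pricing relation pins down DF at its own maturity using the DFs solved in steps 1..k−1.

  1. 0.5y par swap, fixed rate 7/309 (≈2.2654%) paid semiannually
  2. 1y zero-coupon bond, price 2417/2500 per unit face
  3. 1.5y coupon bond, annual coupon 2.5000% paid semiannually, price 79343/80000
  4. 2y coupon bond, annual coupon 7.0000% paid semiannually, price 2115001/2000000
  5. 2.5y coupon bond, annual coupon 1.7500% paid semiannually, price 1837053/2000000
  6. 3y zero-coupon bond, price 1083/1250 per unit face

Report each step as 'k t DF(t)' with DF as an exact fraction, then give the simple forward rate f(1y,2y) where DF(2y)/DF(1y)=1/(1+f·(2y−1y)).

1 1/2 618/625
2 1 2417/2500
3 3/2 4777/5000
4 2 9233/10000
5 5/2 8773/10000
6 3 1083/1250
f(1y,2y) = ((2417/2500)/(9233/10000) − 1)/(1) = 435/9233 ≈ 4.7114%

step 1 [0.5y] swap r/2=7/618: DF=(1 − 7/618·(0))/(1+7/618) = 618/625 ≈ 0.988800
step 2 [1y] zero: DF = P = 2417/2500 ≈ 0.966800
step 3 [1.5y] bond c/2=1/80: DF=(79343/80000 − 1/80·(0.988800+0.966800))/(1+1/80) = 4777/5000 ≈ 0.955400
step 4 [2y] bond c/2=7/200: DF=(2115001/2000000 − 7/200·(0.988800+0.966800+0.955400))/(1+7/200) = 9233/10000 ≈ 0.923300
step 5 [2.5y] bond c/2=7/800: DF=(1837053/2000000 − 7/800·(0.988800+0.966800+0.955400+0.923300))/(1+7/800) = 8773/10000 ≈ 0.877300
step 6 [3y] zero: DF = P = 1083/1250 ≈ 0.866400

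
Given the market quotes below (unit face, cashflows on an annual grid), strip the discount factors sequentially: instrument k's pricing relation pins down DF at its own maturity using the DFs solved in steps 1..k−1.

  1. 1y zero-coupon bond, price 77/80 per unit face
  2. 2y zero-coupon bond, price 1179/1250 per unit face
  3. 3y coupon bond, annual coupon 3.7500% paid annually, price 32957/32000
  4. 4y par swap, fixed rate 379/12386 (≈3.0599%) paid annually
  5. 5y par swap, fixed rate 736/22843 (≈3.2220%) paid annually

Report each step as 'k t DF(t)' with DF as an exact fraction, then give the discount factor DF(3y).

step 1 [1y] zero: DF = P = 77/80 ≈ 0.962500
step 2 [2y] zero: DF = P = 1179/1250 ≈ 0.943200
step 3 [3y] bond c/1=3/80: DF=(32957/32000 − 3/80·(0.962500+0.943200))/(1+3/80) = 4619/5000 ≈ 0.923800
step 4 [4y] swap r/1=379/12386: DF=(1 − 379/12386·(0.962500+0.943200+0.923800))/(1+379/12386) = 8863/10000 ≈ 0.886300
step 5 [5y] swap r/1=736/22843: DF=(1 − 736/22843·(0.962500+0.943200+0.923800+0.886300))/(1+736/22843) = 533/625 ≈ 0.852800

1 1 77/80
2 2 1179/1250
3 3 4619/5000
4 4 8863/10000
5 5 533/625
DF(3y) = 4619/5000 ≈ 0.923800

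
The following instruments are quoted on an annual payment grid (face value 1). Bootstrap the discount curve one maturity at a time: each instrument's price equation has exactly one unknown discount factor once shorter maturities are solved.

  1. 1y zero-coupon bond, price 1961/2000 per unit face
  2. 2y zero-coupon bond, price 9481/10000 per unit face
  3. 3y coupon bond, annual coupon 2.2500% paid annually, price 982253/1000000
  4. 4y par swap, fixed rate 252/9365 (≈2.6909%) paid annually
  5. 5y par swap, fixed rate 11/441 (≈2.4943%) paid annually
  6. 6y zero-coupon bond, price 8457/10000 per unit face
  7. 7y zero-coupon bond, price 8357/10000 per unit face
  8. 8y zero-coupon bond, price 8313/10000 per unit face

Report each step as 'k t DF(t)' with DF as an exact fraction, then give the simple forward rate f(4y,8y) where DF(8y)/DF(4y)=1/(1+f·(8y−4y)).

1 1 1961/2000
2 2 9481/10000
3 3 4591/5000
4 4 562/625
5 5 1769/2000
6 6 8457/10000
7 7 8357/10000
8 8 8313/10000
f(4y,8y) = ((562/625)/(8313/10000) − 1)/(4) = 679/33252 ≈ 2.0420%

step 1 [1y] zero: DF = P = 1961/2000 ≈ 0.980500
step 2 [2y] zero: DF = P = 9481/10000 ≈ 0.948100
step 3 [3y] bond c/1=9/400: DF=(982253/1000000 − 9/400·(0.980500+0.948100))/(1+9/400) = 4591/5000 ≈ 0.918200
step 4 [4y] swap r/1=252/9365: DF=(1 − 252/9365·(0.980500+0.948100+0.918200))/(1+252/9365) = 562/625 ≈ 0.899200
step 5 [5y] swap r/1=11/441: DF=(1 − 11/441·(0.980500+0.948100+0.918200+0.899200))/(1+11/441) = 1769/2000 ≈ 0.884500
step 6 [6y] zero: DF = P = 8457/10000 ≈ 0.845700
step 7 [7y] zero: DF = P = 8357/10000 ≈ 0.835700
step 8 [8y] zero: DF = P = 8313/10000 ≈ 0.831300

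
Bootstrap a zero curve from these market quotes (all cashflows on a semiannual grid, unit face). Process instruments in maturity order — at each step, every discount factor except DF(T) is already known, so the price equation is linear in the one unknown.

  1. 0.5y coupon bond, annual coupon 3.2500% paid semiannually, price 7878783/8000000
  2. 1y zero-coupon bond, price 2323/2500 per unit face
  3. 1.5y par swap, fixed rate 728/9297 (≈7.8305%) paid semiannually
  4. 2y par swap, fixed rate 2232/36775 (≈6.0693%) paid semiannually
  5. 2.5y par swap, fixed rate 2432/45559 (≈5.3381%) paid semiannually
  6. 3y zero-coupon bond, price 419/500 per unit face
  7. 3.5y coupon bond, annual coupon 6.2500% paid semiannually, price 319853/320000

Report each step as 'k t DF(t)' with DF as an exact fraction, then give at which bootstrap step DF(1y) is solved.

1 1/2 9691/10000
2 1 2323/2500
3 3/2 2227/2500
4 2 2221/2500
5 5/2 549/625
6 3 419/500
7 7/2 4029/5000
DF(1y) is solved at step 2

step 1 [0.5y] bond c/2=13/800: DF=(7878783/8000000 − 13/800·(0))/(1+13/800) = 9691/10000 ≈ 0.969100
step 2 [1y] zero: DF = P = 2323/2500 ≈ 0.929200
step 3 [1.5y] swap r/2=364/9297: DF=(1 − 364/9297·(0.969100+0.929200))/(1+364/9297) = 2227/2500 ≈ 0.890800
step 4 [2y] swap r/2=1116/36775: DF=(1 − 1116/36775·(0.969100+0.929200+0.890800))/(1+1116/36775) = 2221/2500 ≈ 0.888400
step 5 [2.5y] swap r/2=1216/45559: DF=(1 − 1216/45559·(0.969100+0.929200+0.890800+0.888400))/(1+1216/45559) = 549/625 ≈ 0.878400
step 6 [3y] zero: DF = P = 419/500 ≈ 0.838000
step 7 [3.5y] bond c/2=1/32: DF=(319853/320000 − 1/32·(0.969100+0.929200+0.890800+0.888400+0.878400+0.838000))/(1+1/32) = 4029/5000 ≈ 0.805800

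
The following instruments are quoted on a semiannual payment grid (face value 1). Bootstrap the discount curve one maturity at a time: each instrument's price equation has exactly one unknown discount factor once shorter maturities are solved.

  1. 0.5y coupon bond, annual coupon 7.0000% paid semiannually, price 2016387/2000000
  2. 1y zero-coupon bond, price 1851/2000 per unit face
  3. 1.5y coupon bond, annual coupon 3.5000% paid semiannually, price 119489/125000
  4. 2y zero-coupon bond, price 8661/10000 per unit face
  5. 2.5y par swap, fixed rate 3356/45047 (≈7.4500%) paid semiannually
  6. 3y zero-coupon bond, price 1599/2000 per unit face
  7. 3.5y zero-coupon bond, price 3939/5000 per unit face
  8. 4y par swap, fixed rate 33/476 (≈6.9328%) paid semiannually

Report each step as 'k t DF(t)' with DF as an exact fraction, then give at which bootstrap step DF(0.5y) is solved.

step 1 [0.5y] bond c/2=7/200: DF=(2016387/2000000 − 7/200·(0))/(1+7/200) = 9741/10000 ≈ 0.974100
step 2 [1y] zero: DF = P = 1851/2000 ≈ 0.925500
step 3 [1.5y] bond c/2=7/400: DF=(119489/125000 − 7/400·(0.974100+0.925500))/(1+7/400) = 2267/2500 ≈ 0.906800
step 4 [2y] zero: DF = P = 8661/10000 ≈ 0.866100
step 5 [2.5y] swap r/2=1678/45047: DF=(1 − 1678/45047·(0.974100+0.925500+0.906800+0.866100))/(1+1678/45047) = 4161/5000 ≈ 0.832200
step 6 [3y] zero: DF = P = 1599/2000 ≈ 0.799500
step 7 [3.5y] zero: DF = P = 3939/5000 ≈ 0.787800
step 8 [4y] swap r/2=33/952: DF=(1 − 33/952·(0.974100+0.925500+0.906800+0.866100+0.832200+0.799500+0.787800))/(1+33/952) = 953/1250 ≈ 0.762400

1 1/2 9741/10000
2 1 1851/2000
3 3/2 2267/2500
4 2 8661/10000
5 5/2 4161/5000
6 3 1599/2000
7 7/2 3939/5000
8 4 953/1250
DF(0.5y) is solved at step 1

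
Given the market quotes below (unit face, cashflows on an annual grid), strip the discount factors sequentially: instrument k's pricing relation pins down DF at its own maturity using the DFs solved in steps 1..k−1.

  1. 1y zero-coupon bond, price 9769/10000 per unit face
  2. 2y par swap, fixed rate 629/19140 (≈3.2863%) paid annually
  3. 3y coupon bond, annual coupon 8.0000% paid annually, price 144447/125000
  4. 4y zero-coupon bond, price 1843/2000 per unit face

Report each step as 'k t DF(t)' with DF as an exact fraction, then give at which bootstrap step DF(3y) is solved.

step 1 [1y] zero: DF = P = 9769/10000 ≈ 0.976900
step 2 [2y] swap r/1=629/19140: DF=(1 − 629/19140·(0.976900))/(1+629/19140) = 9371/10000 ≈ 0.937100
step 3 [3y] bond c/1=2/25: DF=(144447/125000 − 2/25·(0.976900+0.937100))/(1+2/25) = 4641/5000 ≈ 0.928200
step 4 [4y] zero: DF = P = 1843/2000 ≈ 0.921500

1 1 9769/10000
2 2 9371/10000
3 3 4641/5000
4 4 1843/2000
DF(3y) is solved at step 3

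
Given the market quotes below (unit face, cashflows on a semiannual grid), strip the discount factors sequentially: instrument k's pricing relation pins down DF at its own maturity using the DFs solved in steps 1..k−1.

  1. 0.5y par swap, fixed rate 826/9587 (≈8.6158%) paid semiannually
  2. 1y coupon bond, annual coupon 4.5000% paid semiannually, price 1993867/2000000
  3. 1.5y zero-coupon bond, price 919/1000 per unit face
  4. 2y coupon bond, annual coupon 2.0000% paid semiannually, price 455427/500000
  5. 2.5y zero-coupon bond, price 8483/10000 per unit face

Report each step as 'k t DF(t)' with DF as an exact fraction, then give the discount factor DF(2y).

1 1/2 9587/10000
2 1 9539/10000
3 3/2 919/1000
4 2 4369/5000
5 5/2 8483/10000
DF(2y) = 4369/5000 ≈ 0.873800

step 1 [0.5y] swap r/2=413/9587: DF=(1 − 413/9587·(0))/(1+413/9587) = 9587/10000 ≈ 0.958700
step 2 [1y] bond c/2=9/400: DF=(1993867/2000000 − 9/400·(0.958700))/(1+9/400) = 9539/10000 ≈ 0.953900
step 3 [1.5y] zero: DF = P = 919/1000 ≈ 0.919000
step 4 [2y] bond c/2=1/100: DF=(455427/500000 − 1/100·(0.958700+0.953900+0.919000))/(1+1/100) = 4369/5000 ≈ 0.873800
step 5 [2.5y] zero: DF = P = 8483/10000 ≈ 0.848300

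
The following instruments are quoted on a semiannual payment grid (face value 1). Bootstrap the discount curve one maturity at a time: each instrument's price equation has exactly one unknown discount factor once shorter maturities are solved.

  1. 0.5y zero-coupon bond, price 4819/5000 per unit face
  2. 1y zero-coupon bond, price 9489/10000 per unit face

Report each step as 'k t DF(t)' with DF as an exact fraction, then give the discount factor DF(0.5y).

1 1/2 4819/5000
2 1 9489/10000
DF(0.5y) = 4819/5000 ≈ 0.963800

step 1 [0.5y] zero: DF = P = 4819/5000 ≈ 0.963800
step 2 [1y] zero: DF = P = 9489/10000 ≈ 0.948900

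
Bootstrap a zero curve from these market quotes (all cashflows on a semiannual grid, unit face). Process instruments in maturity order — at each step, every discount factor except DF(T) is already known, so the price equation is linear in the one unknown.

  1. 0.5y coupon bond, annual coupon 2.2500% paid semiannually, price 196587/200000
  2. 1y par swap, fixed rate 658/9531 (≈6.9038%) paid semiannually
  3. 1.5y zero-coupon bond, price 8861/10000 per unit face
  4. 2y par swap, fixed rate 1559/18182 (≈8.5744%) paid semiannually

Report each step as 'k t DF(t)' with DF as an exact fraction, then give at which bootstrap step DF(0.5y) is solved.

1 1/2 243/250
2 1 4671/5000
3 3/2 8861/10000
4 2 8441/10000
DF(0.5y) is solved at step 1

step 1 [0.5y] bond c/2=9/800: DF=(196587/200000 − 9/800·(0))/(1+9/800) = 243/250 ≈ 0.972000
step 2 [1y] swap r/2=329/9531: DF=(1 − 329/9531·(0.972000))/(1+329/9531) = 4671/5000 ≈ 0.934200
step 3 [1.5y] zero: DF = P = 8861/10000 ≈ 0.886100
step 4 [2y] swap r/2=1559/36364: DF=(1 − 1559/36364·(0.972000+0.934200+0.886100))/(1+1559/36364) = 8441/10000 ≈ 0.844100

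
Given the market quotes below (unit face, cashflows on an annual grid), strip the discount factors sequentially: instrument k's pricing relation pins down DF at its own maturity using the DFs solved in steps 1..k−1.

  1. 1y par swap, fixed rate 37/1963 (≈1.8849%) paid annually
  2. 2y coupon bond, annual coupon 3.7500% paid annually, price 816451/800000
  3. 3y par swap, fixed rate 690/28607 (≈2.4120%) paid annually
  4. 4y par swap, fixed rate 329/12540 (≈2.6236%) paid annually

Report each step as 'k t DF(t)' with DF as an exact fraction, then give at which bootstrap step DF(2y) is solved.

step 1 [1y] swap r/1=37/1963: DF=(1 − 37/1963·(0))/(1+37/1963) = 1963/2000 ≈ 0.981500
step 2 [2y] bond c/1=3/80: DF=(816451/800000 − 3/80·(0.981500))/(1+3/80) = 4741/5000 ≈ 0.948200
step 3 [3y] swap r/1=690/28607: DF=(1 − 690/28607·(0.981500+0.948200))/(1+690/28607) = 931/1000 ≈ 0.931000
step 4 [4y] swap r/1=329/12540: DF=(1 − 329/12540·(0.981500+0.948200+0.931000))/(1+329/12540) = 9013/10000 ≈ 0.901300

1 1 1963/2000
2 2 4741/5000
3 3 931/1000
4 4 9013/10000
DF(2y) is solved at step 2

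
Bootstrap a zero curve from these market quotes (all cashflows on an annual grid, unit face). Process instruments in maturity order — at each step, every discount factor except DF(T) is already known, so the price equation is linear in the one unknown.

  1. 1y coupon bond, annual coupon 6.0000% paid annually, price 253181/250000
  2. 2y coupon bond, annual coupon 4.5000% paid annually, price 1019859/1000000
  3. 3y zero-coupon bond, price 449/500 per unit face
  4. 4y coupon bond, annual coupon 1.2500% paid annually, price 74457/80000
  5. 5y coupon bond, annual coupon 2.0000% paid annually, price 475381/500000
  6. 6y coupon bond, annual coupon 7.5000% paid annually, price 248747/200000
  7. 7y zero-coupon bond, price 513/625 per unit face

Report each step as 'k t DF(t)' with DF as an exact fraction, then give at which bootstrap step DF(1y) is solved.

step 1 [1y] bond c/1=3/50: DF=(253181/250000 − 3/50·(0))/(1+3/50) = 4777/5000 ≈ 0.955400
step 2 [2y] bond c/1=9/200: DF=(1019859/1000000 − 9/200·(0.955400))/(1+9/200) = 2337/2500 ≈ 0.934800
step 3 [3y] zero: DF = P = 449/500 ≈ 0.898000
step 4 [4y] bond c/1=1/80: DF=(74457/80000 − 1/80·(0.955400+0.934800+0.898000))/(1+1/80) = 553/625 ≈ 0.884800
step 5 [5y] bond c/1=1/50: DF=(475381/500000 − 1/50·(0.955400+0.934800+0.898000+0.884800))/(1+1/50) = 8601/10000 ≈ 0.860100
step 6 [6y] bond c/1=3/40: DF=(248747/200000 − 3/40·(0.955400+0.934800+0.898000+0.884800+0.860100))/(1+3/40) = 8407/10000 ≈ 0.840700
step 7 [7y] zero: DF = P = 513/625 ≈ 0.820800

1 1 4777/5000
2 2 2337/2500
3 3 449/500
4 4 553/625
5 5 8601/10000
6 6 8407/10000
7 7 513/625
DF(1y) is solved at step 1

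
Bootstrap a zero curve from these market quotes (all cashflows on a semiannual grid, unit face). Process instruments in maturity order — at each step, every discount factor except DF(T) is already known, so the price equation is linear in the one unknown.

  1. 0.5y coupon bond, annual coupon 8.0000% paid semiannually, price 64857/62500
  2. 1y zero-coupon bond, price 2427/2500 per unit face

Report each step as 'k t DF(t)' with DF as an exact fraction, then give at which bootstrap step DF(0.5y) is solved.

1 1/2 4989/5000
2 1 2427/2500
DF(0.5y) is solved at step 1

step 1 [0.5y] bond c/2=1/25: DF=(64857/62500 − 1/25·(0))/(1+1/25) = 4989/5000 ≈ 0.997800
step 2 [1y] zero: DF = P = 2427/2500 ≈ 0.970800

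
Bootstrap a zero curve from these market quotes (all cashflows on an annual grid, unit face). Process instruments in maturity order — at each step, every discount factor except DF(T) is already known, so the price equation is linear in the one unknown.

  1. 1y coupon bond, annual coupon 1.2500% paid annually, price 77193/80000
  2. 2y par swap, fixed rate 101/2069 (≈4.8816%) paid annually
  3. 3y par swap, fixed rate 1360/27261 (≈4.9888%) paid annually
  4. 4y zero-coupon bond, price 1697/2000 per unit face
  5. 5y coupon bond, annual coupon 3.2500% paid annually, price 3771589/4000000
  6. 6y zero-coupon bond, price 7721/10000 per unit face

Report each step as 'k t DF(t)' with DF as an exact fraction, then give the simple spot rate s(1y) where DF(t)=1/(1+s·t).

step 1 [1y] bond c/1=1/80: DF=(77193/80000 − 1/80·(0))/(1+1/80) = 953/1000 ≈ 0.953000
step 2 [2y] swap r/1=101/2069: DF=(1 − 101/2069·(0.953000))/(1+101/2069) = 9091/10000 ≈ 0.909100
step 3 [3y] swap r/1=1360/27261: DF=(1 − 1360/27261·(0.953000+0.909100))/(1+1360/27261) = 108/125 ≈ 0.864000
step 4 [4y] zero: DF = P = 1697/2000 ≈ 0.848500
step 5 [5y] bond c/1=13/400: DF=(3771589/4000000 − 13/400·(0.953000+0.909100+0.864000+0.848500))/(1+13/400) = 8007/10000 ≈ 0.800700
step 6 [6y] zero: DF = P = 7721/10000 ≈ 0.772100

1 1 953/1000
2 2 9091/10000
3 3 108/125
4 4 1697/2000
5 5 8007/10000
6 6 7721/10000
s(1y) = (1/(953/1000) − 1)/(1) = 47/953 ≈ 4.9318%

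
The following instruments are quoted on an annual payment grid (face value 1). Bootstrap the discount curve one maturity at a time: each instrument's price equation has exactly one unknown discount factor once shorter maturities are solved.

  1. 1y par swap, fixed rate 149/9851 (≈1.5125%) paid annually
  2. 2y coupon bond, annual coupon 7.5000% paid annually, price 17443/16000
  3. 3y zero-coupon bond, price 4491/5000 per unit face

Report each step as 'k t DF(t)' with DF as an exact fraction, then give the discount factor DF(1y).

step 1 [1y] swap r/1=149/9851: DF=(1 − 149/9851·(0))/(1+149/9851) = 9851/10000 ≈ 0.985100
step 2 [2y] bond c/1=3/40: DF=(17443/16000 − 3/40·(0.985100))/(1+3/40) = 4727/5000 ≈ 0.945400
step 3 [3y] zero: DF = P = 4491/5000 ≈ 0.898200

1 1 9851/10000
2 2 4727/5000
3 3 4491/5000
DF(1y) = 9851/10000 ≈ 0.985100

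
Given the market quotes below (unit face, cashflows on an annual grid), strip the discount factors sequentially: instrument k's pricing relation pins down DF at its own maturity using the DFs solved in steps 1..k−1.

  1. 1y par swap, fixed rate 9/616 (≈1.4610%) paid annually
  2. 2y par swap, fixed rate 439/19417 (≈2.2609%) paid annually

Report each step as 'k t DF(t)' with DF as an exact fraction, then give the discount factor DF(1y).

1 1 616/625
2 2 9561/10000
DF(1y) = 616/625 ≈ 0.985600

step 1 [1y] swap r/1=9/616: DF=(1 − 9/616·(0))/(1+9/616) = 616/625 ≈ 0.985600
step 2 [2y] swap r/1=439/19417: DF=(1 − 439/19417·(0.985600))/(1+439/19417) = 9561/10000 ≈ 0.956100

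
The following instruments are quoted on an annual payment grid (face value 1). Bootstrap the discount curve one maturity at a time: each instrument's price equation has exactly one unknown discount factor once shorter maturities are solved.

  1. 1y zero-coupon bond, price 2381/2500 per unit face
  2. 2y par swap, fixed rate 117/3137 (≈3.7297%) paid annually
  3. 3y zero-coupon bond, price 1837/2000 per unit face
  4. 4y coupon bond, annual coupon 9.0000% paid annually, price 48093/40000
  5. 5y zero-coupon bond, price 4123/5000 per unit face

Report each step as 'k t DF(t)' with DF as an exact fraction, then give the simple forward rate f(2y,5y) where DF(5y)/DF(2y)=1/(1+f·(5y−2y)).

1 1 2381/2500
2 2 4649/5000
3 3 1837/2000
4 4 4359/5000
5 5 4123/5000
f(2y,5y) = ((4649/5000)/(4123/5000) − 1)/(3) = 526/12369 ≈ 4.2526%

step 1 [1y] zero: DF = P = 2381/2500 ≈ 0.952400
step 2 [2y] swap r/1=117/3137: DF=(1 − 117/3137·(0.952400))/(1+117/3137) = 4649/5000 ≈ 0.929800
step 3 [3y] zero: DF = P = 1837/2000 ≈ 0.918500
step 4 [4y] bond c/1=9/100: DF=(48093/40000 − 9/100·(0.952400+0.929800+0.918500))/(1+9/100) = 4359/5000 ≈ 0.871800
step 5 [5y] zero: DF = P = 4123/5000 ≈ 0.824600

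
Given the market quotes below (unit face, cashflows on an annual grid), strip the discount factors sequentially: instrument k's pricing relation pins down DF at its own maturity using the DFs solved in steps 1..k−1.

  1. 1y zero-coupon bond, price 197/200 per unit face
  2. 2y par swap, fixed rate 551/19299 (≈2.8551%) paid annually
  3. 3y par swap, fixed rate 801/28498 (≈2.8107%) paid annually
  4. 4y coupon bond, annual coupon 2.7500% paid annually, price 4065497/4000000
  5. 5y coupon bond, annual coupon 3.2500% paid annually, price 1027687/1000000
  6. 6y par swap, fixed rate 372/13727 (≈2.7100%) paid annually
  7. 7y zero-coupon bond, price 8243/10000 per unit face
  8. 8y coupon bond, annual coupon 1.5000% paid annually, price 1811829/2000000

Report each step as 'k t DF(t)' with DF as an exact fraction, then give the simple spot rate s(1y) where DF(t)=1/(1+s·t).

step 1 [1y] zero: DF = P = 197/200 ≈ 0.985000
step 2 [2y] swap r/1=551/19299: DF=(1 − 551/19299·(0.985000))/(1+551/19299) = 9449/10000 ≈ 0.944900
step 3 [3y] swap r/1=801/28498: DF=(1 − 801/28498·(0.985000+0.944900))/(1+801/28498) = 9199/10000 ≈ 0.919900
step 4 [4y] bond c/1=11/400: DF=(4065497/4000000 − 11/400·(0.985000+0.944900+0.919900))/(1+11/400) = 9129/10000 ≈ 0.912900
step 5 [5y] bond c/1=13/400: DF=(1027687/1000000 − 13/400·(0.985000+0.944900+0.919900+0.912900))/(1+13/400) = 8769/10000 ≈ 0.876900
step 6 [6y] swap r/1=372/13727: DF=(1 − 372/13727·(0.985000+0.944900+0.919900+0.912900+0.876900))/(1+372/13727) = 532/625 ≈ 0.851200
step 7 [7y] zero: DF = P = 8243/10000 ≈ 0.824300
step 8 [8y] bond c/1=3/200: DF=(1811829/2000000 − 3/200·(0.985000+0.944900+0.919900+0.912900+0.876900+0.851200+0.824300))/(1+3/200) = 999/1250 ≈ 0.799200

1 1 197/200
2 2 9449/10000
3 3 9199/10000
4 4 9129/10000
5 5 8769/10000
6 6 532/625
7 7 8243/10000
8 8 999/1250
s(1y) = (1/(197/200) − 1)/(1) = 3/197 ≈ 1.5228%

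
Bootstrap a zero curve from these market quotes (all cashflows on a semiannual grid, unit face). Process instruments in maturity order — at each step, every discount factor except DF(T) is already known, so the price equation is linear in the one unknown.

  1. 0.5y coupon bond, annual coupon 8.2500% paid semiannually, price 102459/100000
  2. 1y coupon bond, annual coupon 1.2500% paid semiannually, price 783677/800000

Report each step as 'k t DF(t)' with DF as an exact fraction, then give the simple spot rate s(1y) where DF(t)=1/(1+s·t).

1 1/2 123/125
2 1 4837/5000
s(1y) = (1/(4837/5000) − 1)/(1) = 163/4837 ≈ 3.3699%

step 1 [0.5y] bond c/2=33/800: DF=(102459/100000 − 33/800·(0))/(1+33/800) = 123/125 ≈ 0.984000
step 2 [1y] bond c/2=1/160: DF=(783677/800000 − 1/160·(0.984000))/(1+1/160) = 4837/5000 ≈ 0.967400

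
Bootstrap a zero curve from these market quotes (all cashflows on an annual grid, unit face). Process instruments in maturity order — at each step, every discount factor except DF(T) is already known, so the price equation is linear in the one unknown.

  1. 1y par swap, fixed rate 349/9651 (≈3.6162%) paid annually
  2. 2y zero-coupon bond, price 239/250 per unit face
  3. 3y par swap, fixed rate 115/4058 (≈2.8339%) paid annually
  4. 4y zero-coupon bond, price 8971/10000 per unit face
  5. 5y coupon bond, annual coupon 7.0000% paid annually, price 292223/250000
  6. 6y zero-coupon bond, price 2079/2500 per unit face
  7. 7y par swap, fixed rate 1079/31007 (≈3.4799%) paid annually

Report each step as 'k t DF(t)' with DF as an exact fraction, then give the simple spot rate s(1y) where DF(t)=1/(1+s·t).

1 1 9651/10000
2 2 239/250
3 3 1839/2000
4 4 8971/10000
5 5 8479/10000
6 6 2079/2500
7 7 3921/5000
s(1y) = (1/(9651/10000) − 1)/(1) = 349/9651 ≈ 3.6162%

step 1 [1y] swap r/1=349/9651: DF=(1 − 349/9651·(0))/(1+349/9651) = 9651/10000 ≈ 0.965100
step 2 [2y] zero: DF = P = 239/250 ≈ 0.956000
step 3 [3y] swap r/1=115/4058: DF=(1 − 115/4058·(0.965100+0.956000))/(1+115/4058) = 1839/2000 ≈ 0.919500
step 4 [4y] zero: DF = P = 8971/10000 ≈ 0.897100
step 5 [5y] bond c/1=7/100: DF=(292223/250000 − 7/100·(0.965100+0.956000+0.919500+0.897100))/(1+7/100) = 8479/10000 ≈ 0.847900
step 6 [6y] zero: DF = P = 2079/2500 ≈ 0.831600
step 7 [7y] swap r/1=1079/31007: DF=(1 − 1079/31007·(0.965100+0.956000+0.919500+0.897100+0.847900+0.831600))/(1+1079/31007) = 3921/5000 ≈ 0.784200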